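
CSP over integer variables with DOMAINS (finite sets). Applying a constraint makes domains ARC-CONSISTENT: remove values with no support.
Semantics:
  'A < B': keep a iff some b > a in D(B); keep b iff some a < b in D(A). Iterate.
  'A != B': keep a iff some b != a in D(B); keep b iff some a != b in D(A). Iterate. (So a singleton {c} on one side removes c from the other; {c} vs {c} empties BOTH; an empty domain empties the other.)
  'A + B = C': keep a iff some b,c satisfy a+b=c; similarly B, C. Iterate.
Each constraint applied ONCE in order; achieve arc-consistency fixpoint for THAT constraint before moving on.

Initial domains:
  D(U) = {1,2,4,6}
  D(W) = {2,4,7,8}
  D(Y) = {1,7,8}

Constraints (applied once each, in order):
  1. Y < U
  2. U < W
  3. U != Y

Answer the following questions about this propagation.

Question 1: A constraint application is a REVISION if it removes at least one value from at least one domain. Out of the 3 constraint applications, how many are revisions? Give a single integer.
Constraint 1 (Y < U) on D(Y)={1,7,8} D(U)={1,2,4,6}: Y {1,7,8}->{1}; U {1,2,4,6}->{2,4,6} => REVISION
Constraint 2 (U < W) on D(U)={2,4,6} D(W)={2,4,7,8}: W {2,4,7,8}->{4,7,8} => REVISION
Constraint 3 (U != Y) on D(U)={2,4,6} D(Y)={1}: no change => not a revision
Total revisions = 2

Answer: 2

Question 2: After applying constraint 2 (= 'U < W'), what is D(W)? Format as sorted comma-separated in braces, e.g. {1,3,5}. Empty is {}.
Answer: {4,7,8}

Derivation:
Constraint 1 (Y < U) on D(Y)={1,7,8} D(U)={1,2,4,6}: Y {1,7,8}->{1}; U {1,2,4,6}->{2,4,6}
Constraint 2 (U < W) on D(U)={2,4,6} D(W)={2,4,7,8}: W {2,4,7,8}->{4,7,8}
So after constraint 2: D(W) = {4,7,8}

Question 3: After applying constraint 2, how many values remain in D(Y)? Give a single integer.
Answer: 1

Derivation:
Constraint 1 (Y < U) on D(Y)={1,7,8} D(U)={1,2,4,6}: Y {1,7,8}->{1}; U {1,2,4,6}->{2,4,6}
Constraint 2 (U < W) on D(U)={2,4,6} D(W)={2,4,7,8}: W {2,4,7,8}->{4,7,8}
So after constraint 2: D(Y)={1}, size = 1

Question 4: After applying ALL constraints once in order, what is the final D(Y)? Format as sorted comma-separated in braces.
Answer: {1}

Derivation:
Constraint 1 (Y < U) on D(Y)={1,7,8} D(U)={1,2,4,6}: Y {1,7,8}->{1}; U {1,2,4,6}->{2,4,6}
Constraint 2 (U < W) on D(U)={2,4,6} D(W)={2,4,7,8}: W {2,4,7,8}->{4,7,8}
Constraint 3 (U != Y) on D(U)={2,4,6} D(Y)={1}: no change
So after all 3 constraints: D(Y) = {1}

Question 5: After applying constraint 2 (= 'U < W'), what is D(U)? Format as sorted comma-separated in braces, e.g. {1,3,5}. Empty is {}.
Constraint 1 (Y < U) on D(Y)={1,7,8} D(U)={1,2,4,6}: Y {1,7,8}->{1}; U {1,2,4,6}->{2,4,6}
Constraint 2 (U < W) on D(U)={2,4,6} D(W)={2,4,7,8}: W {2,4,7,8}->{4,7,8}
So after constraint 2: D(U) = {2,4,6}

Answer: {2,4,6}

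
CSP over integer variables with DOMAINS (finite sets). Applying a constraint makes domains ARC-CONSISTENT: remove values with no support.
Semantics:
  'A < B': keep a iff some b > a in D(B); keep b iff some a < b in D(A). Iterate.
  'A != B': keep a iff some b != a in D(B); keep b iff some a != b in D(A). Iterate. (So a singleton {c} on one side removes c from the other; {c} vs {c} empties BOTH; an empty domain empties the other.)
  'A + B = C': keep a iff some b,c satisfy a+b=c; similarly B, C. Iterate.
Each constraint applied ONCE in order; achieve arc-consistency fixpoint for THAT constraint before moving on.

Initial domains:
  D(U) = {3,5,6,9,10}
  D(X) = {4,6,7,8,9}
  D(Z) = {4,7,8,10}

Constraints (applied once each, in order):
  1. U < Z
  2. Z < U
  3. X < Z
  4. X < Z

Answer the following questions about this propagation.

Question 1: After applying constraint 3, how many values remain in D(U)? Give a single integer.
Answer: 3

Derivation:
Constraint 1 (U < Z) on D(U)={3,5,6,9,10} D(Z)={4,7,8,10}: U {3,5,6,9,10}->{3,5,6,9}
Constraint 2 (Z < U) on D(Z)={4,7,8,10} D(U)={3,5,6,9}: Z {4,7,8,10}->{4,7,8}; U {3,5,6,9}->{5,6,9}
Constraint 3 (X < Z) on D(X)={4,6,7,8,9} D(Z)={4,7,8}: X {4,6,7,8,9}->{4,6,7}; Z {4,7,8}->{7,8}
So after constraint 3: D(U)={5,6,9}, size = 3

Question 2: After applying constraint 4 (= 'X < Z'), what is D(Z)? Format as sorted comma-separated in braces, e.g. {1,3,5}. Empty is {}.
Constraint 1 (U < Z) on D(U)={3,5,6,9,10} D(Z)={4,7,8,10}: U {3,5,6,9,10}->{3,5,6,9}
Constraint 2 (Z < U) on D(Z)={4,7,8,10} D(U)={3,5,6,9}: Z {4,7,8,10}->{4,7,8}; U {3,5,6,9}->{5,6,9}
Constraint 3 (X < Z) on D(X)={4,6,7,8,9} D(Z)={4,7,8}: X {4,6,7,8,9}->{4,6,7}; Z {4,7,8}->{7,8}
Constraint 4 (X < Z) on D(X)={4,6,7} D(Z)={7,8}: no change
So after constraint 4: D(Z) = {7,8}

Answer: {7,8}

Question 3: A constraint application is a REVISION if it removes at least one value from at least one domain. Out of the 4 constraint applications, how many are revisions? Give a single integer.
Answer: 3

Derivation:
Constraint 1 (U < Z) on D(U)={3,5,6,9,10} D(Z)={4,7,8,10}: U {3,5,6,9,10}->{3,5,6,9} => REVISION
Constraint 2 (Z < U) on D(Z)={4,7,8,10} D(U)={3,5,6,9}: Z {4,7,8,10}->{4,7,8}; U {3,5,6,9}->{5,6,9} => REVISION
Constraint 3 (X < Z) on D(X)={4,6,7,8,9} D(Z)={4,7,8}: X {4,6,7,8,9}->{4,6,7}; Z {4,7,8}->{7,8} => REVISION
Constraint 4 (X < Z) on D(X)={4,6,7} D(Z)={7,8}: no change => not a revision
Total revisions = 3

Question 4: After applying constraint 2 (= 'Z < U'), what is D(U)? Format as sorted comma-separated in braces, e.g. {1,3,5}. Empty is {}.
Constraint 1 (U < Z) on D(U)={3,5,6,9,10} D(Z)={4,7,8,10}: U {3,5,6,9,10}->{3,5,6,9}
Constraint 2 (Z < U) on D(Z)={4,7,8,10} D(U)={3,5,6,9}: Z {4,7,8,10}->{4,7,8}; U {3,5,6,9}->{5,6,9}
So after constraint 2: D(U) = {5,6,9}

Answer: {5,6,9}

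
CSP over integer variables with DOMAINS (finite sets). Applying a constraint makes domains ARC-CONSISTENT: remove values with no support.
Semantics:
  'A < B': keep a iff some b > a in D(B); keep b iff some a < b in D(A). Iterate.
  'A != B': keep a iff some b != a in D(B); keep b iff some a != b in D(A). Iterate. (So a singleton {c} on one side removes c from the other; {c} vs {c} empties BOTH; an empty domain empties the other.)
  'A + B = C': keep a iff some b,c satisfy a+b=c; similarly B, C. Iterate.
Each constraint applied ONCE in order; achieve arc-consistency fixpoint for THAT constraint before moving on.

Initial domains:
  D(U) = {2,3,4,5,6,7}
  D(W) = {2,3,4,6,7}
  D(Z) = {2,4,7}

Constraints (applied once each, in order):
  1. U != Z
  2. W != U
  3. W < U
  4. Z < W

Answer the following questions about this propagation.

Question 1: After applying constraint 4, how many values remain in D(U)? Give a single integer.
Answer: 5

Derivation:
Constraint 1 (U != Z) on D(U)={2,3,4,5,6,7} D(Z)={2,4,7}: no change
Constraint 2 (W != U) on D(W)={2,3,4,6,7} D(U)={2,3,4,5,6,7}: no change
Constraint 3 (W < U) on D(W)={2,3,4,6,7} D(U)={2,3,4,5,6,7}: W {2,3,4,6,7}->{2,3,4,6}; U {2,3,4,5,6,7}->{3,4,5,6,7}
Constraint 4 (Z < W) on D(Z)={2,4,7} D(W)={2,3,4,6}: Z {2,4,7}->{2,4}; W {2,3,4,6}->{3,4,6}
So after constraint 4: D(U)={3,4,5,6,7}, size = 5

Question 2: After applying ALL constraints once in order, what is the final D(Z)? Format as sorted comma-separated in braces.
Constraint 1 (U != Z) on D(U)={2,3,4,5,6,7} D(Z)={2,4,7}: no change
Constraint 2 (W != U) on D(W)={2,3,4,6,7} D(U)={2,3,4,5,6,7}: no change
Constraint 3 (W < U) on D(W)={2,3,4,6,7} D(U)={2,3,4,5,6,7}: W {2,3,4,6,7}->{2,3,4,6}; U {2,3,4,5,6,7}->{3,4,5,6,7}
Constraint 4 (Z < W) on D(Z)={2,4,7} D(W)={2,3,4,6}: Z {2,4,7}->{2,4}; W {2,3,4,6}->{3,4,6}
So after all 4 constraints: D(Z) = {2,4}

Answer: {2,4}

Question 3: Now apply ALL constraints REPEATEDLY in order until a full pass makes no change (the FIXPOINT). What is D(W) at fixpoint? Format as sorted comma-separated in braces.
pass 0 (initial): D(W)={2,3,4,6,7}
pass 1: U {2,3,4,5,6,7}->{3,4,5,6,7}; W {2,3,4,6,7}->{3,4,6}; Z {2,4,7}->{2,4}
pass 2: U {3,4,5,6,7}->{4,5,6,7}
pass 3: no change
Fixpoint after 3 passes: D(W) = {3,4,6}

Answer: {3,4,6}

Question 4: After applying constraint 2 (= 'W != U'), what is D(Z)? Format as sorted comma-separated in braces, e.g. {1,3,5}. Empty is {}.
Answer: {2,4,7}

Derivation:
Constraint 1 (U != Z) on D(U)={2,3,4,5,6,7} D(Z)={2,4,7}: no change
Constraint 2 (W != U) on D(W)={2,3,4,6,7} D(U)={2,3,4,5,6,7}: no change
So after constraint 2: D(Z) = {2,4,7}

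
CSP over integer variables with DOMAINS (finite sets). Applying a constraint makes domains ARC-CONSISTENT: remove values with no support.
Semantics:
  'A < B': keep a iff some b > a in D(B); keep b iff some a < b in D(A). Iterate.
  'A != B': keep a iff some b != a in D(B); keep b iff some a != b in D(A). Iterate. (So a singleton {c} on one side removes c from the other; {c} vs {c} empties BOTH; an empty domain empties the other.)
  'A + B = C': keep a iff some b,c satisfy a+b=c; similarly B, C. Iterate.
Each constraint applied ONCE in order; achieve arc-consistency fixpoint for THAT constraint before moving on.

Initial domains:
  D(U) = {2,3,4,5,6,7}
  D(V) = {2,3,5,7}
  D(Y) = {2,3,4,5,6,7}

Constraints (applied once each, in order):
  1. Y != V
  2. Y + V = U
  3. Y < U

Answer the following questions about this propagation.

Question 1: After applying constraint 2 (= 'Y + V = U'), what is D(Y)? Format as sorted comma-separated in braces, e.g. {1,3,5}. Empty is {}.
Answer: {2,3,4,5}

Derivation:
Constraint 1 (Y != V) on D(Y)={2,3,4,5,6,7} D(V)={2,3,5,7}: no change
Constraint 2 (Y + V = U) on D(Y)={2,3,4,5,6,7} D(V)={2,3,5,7} D(U)={2,3,4,5,6,7}: Y {2,3,4,5,6,7}->{2,3,4,5}; V {2,3,5,7}->{2,3,5}; U {2,3,4,5,6,7}->{4,5,6,7}
So after constraint 2: D(Y) = {2,3,4,5}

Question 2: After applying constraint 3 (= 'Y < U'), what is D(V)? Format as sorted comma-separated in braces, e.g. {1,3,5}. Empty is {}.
Constraint 1 (Y != V) on D(Y)={2,3,4,5,6,7} D(V)={2,3,5,7}: no change
Constraint 2 (Y + V = U) on D(Y)={2,3,4,5,6,7} D(V)={2,3,5,7} D(U)={2,3,4,5,6,7}: Y {2,3,4,5,6,7}->{2,3,4,5}; V {2,3,5,7}->{2,3,5}; U {2,3,4,5,6,7}->{4,5,6,7}
Constraint 3 (Y < U) on D(Y)={2,3,4,5} D(U)={4,5,6,7}: no change
So after constraint 3: D(V) = {2,3,5}

Answer: {2,3,5}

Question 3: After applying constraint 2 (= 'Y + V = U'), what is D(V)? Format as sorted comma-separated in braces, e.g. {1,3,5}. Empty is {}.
Constraint 1 (Y != V) on D(Y)={2,3,4,5,6,7} D(V)={2,3,5,7}: no change
Constraint 2 (Y + V = U) on D(Y)={2,3,4,5,6,7} D(V)={2,3,5,7} D(U)={2,3,4,5,6,7}: Y {2,3,4,5,6,7}->{2,3,4,5}; V {2,3,5,7}->{2,3,5}; U {2,3,4,5,6,7}->{4,5,6,7}
So after constraint 2: D(V) = {2,3,5}

Answer: {2,3,5}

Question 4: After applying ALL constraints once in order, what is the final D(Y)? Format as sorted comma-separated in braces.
Constraint 1 (Y != V) on D(Y)={2,3,4,5,6,7} D(V)={2,3,5,7}: no change
Constraint 2 (Y + V = U) on D(Y)={2,3,4,5,6,7} D(V)={2,3,5,7} D(U)={2,3,4,5,6,7}: Y {2,3,4,5,6,7}->{2,3,4,5}; V {2,3,5,7}->{2,3,5}; U {2,3,4,5,6,7}->{4,5,6,7}
Constraint 3 (Y < U) on D(Y)={2,3,4,5} D(U)={4,5,6,7}: no change
So after all 3 constraints: D(Y) = {2,3,4,5}

Answer: {2,3,4,5}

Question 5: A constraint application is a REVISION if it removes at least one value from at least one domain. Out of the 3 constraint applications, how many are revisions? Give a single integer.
Constraint 1 (Y != V) on D(Y)={2,3,4,5,6,7} D(V)={2,3,5,7}: no change => not a revision
Constraint 2 (Y + V = U) on D(Y)={2,3,4,5,6,7} D(V)={2,3,5,7} D(U)={2,3,4,5,6,7}: Y {2,3,4,5,6,7}->{2,3,4,5}; V {2,3,5,7}->{2,3,5}; U {2,3,4,5,6,7}->{4,5,6,7} => REVISION
Constraint 3 (Y < U) on D(Y)={2,3,4,5} D(U)={4,5,6,7}: no change => not a revision
Total revisions = 1

Answer: 1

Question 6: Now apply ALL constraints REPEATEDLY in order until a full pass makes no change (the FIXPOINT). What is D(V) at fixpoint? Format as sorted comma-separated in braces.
pass 0 (initial): D(V)={2,3,5,7}
pass 1: U {2,3,4,5,6,7}->{4,5,6,7}; V {2,3,5,7}->{2,3,5}; Y {2,3,4,5,6,7}->{2,3,4,5}
pass 2: no change
Fixpoint after 2 passes: D(V) = {2,3,5}

Answer: {2,3,5}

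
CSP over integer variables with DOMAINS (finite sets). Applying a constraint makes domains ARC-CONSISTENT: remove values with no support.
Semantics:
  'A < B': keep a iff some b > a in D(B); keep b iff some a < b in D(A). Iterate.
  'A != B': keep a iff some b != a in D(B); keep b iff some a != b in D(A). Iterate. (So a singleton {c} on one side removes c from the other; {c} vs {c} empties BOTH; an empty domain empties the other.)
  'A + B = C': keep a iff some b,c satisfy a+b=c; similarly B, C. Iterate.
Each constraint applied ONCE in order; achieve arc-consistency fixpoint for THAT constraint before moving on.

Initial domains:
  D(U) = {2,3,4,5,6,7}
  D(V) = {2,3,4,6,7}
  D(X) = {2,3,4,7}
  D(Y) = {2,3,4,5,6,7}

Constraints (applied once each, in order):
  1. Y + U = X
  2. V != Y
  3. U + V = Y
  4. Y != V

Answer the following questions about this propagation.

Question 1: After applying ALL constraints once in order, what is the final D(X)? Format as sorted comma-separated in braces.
Constraint 1 (Y + U = X) on D(Y)={2,3,4,5,6,7} D(U)={2,3,4,5,6,7} D(X)={2,3,4,7}: Y {2,3,4,5,6,7}->{2,3,4,5}; U {2,3,4,5,6,7}->{2,3,4,5}; X {2,3,4,7}->{4,7}
Constraint 2 (V != Y) on D(V)={2,3,4,6,7} D(Y)={2,3,4,5}: no change
Constraint 3 (U + V = Y) on D(U)={2,3,4,5} D(V)={2,3,4,6,7} D(Y)={2,3,4,5}: U {2,3,4,5}->{2,3}; V {2,3,4,6,7}->{2,3}; Y {2,3,4,5}->{4,5}
Constraint 4 (Y != V) on D(Y)={4,5} D(V)={2,3}: no change
So after all 4 constraints: D(X) = {4,7}

Answer: {4,7}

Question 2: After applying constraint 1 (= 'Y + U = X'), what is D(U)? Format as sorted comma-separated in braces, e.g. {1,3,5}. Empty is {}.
Constraint 1 (Y + U = X) on D(Y)={2,3,4,5,6,7} D(U)={2,3,4,5,6,7} D(X)={2,3,4,7}: Y {2,3,4,5,6,7}->{2,3,4,5}; U {2,3,4,5,6,7}->{2,3,4,5}; X {2,3,4,7}->{4,7}
So after constraint 1: D(U) = {2,3,4,5}

Answer: {2,3,4,5}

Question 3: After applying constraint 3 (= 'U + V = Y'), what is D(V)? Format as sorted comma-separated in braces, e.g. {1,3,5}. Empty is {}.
Answer: {2,3}

Derivation:
Constraint 1 (Y + U = X) on D(Y)={2,3,4,5,6,7} D(U)={2,3,4,5,6,7} D(X)={2,3,4,7}: Y {2,3,4,5,6,7}->{2,3,4,5}; U {2,3,4,5,6,7}->{2,3,4,5}; X {2,3,4,7}->{4,7}
Constraint 2 (V != Y) on D(V)={2,3,4,6,7} D(Y)={2,3,4,5}: no change
Constraint 3 (U + V = Y) on D(U)={2,3,4,5} D(V)={2,3,4,6,7} D(Y)={2,3,4,5}: U {2,3,4,5}->{2,3}; V {2,3,4,6,7}->{2,3}; Y {2,3,4,5}->{4,5}
So after constraint 3: D(V) = {2,3}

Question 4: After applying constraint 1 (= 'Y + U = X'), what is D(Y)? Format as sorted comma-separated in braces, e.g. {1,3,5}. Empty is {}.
Answer: {2,3,4,5}

Derivation:
Constraint 1 (Y + U = X) on D(Y)={2,3,4,5,6,7} D(U)={2,3,4,5,6,7} D(X)={2,3,4,7}: Y {2,3,4,5,6,7}->{2,3,4,5}; U {2,3,4,5,6,7}->{2,3,4,5}; X {2,3,4,7}->{4,7}
So after constraint 1: D(Y) = {2,3,4,5}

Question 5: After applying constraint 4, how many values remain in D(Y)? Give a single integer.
Constraint 1 (Y + U = X) on D(Y)={2,3,4,5,6,7} D(U)={2,3,4,5,6,7} D(X)={2,3,4,7}: Y {2,3,4,5,6,7}->{2,3,4,5}; U {2,3,4,5,6,7}->{2,3,4,5}; X {2,3,4,7}->{4,7}
Constraint 2 (V != Y) on D(V)={2,3,4,6,7} D(Y)={2,3,4,5}: no change
Constraint 3 (U + V = Y) on D(U)={2,3,4,5} D(V)={2,3,4,6,7} D(Y)={2,3,4,5}: U {2,3,4,5}->{2,3}; V {2,3,4,6,7}->{2,3}; Y {2,3,4,5}->{4,5}
Constraint 4 (Y != V) on D(Y)={4,5} D(V)={2,3}: no change
So after constraint 4: D(Y)={4,5}, size = 2

Answer: 2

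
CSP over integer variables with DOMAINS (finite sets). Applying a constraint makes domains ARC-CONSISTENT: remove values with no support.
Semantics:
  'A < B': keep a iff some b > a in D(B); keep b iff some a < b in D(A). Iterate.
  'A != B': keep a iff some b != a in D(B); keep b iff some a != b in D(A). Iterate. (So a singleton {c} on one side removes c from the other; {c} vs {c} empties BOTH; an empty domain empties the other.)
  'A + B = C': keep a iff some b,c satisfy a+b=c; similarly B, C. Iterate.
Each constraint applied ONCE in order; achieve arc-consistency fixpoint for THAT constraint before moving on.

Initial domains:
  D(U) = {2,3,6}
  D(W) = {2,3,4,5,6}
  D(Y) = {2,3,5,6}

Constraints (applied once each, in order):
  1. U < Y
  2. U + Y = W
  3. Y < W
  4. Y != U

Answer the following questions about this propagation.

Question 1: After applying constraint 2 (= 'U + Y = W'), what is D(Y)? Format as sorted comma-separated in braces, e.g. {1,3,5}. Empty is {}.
Answer: {3}

Derivation:
Constraint 1 (U < Y) on D(U)={2,3,6} D(Y)={2,3,5,6}: U {2,3,6}->{2,3}; Y {2,3,5,6}->{3,5,6}
Constraint 2 (U + Y = W) on D(U)={2,3} D(Y)={3,5,6} D(W)={2,3,4,5,6}: Y {3,5,6}->{3}; W {2,3,4,5,6}->{5,6}
So after constraint 2: D(Y) = {3}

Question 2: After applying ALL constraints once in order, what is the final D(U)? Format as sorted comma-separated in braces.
Constraint 1 (U < Y) on D(U)={2,3,6} D(Y)={2,3,5,6}: U {2,3,6}->{2,3}; Y {2,3,5,6}->{3,5,6}
Constraint 2 (U + Y = W) on D(U)={2,3} D(Y)={3,5,6} D(W)={2,3,4,5,6}: Y {3,5,6}->{3}; W {2,3,4,5,6}->{5,6}
Constraint 3 (Y < W) on D(Y)={3} D(W)={5,6}: no change
Constraint 4 (Y != U) on D(Y)={3} D(U)={2,3}: U {2,3}->{2}
So after all 4 constraints: D(U) = {2}

Answer: {2}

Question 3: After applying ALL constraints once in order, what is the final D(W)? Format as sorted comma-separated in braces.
Constraint 1 (U < Y) on D(U)={2,3,6} D(Y)={2,3,5,6}: U {2,3,6}->{2,3}; Y {2,3,5,6}->{3,5,6}
Constraint 2 (U + Y = W) on D(U)={2,3} D(Y)={3,5,6} D(W)={2,3,4,5,6}: Y {3,5,6}->{3}; W {2,3,4,5,6}->{5,6}
Constraint 3 (Y < W) on D(Y)={3} D(W)={5,6}: no change
Constraint 4 (Y != U) on D(Y)={3} D(U)={2,3}: U {2,3}->{2}
So after all 4 constraints: D(W) = {5,6}

Answer: {5,6}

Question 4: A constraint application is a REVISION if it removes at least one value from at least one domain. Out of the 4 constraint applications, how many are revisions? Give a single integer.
Answer: 3

Derivation:
Constraint 1 (U < Y) on D(U)={2,3,6} D(Y)={2,3,5,6}: U {2,3,6}->{2,3}; Y {2,3,5,6}->{3,5,6} => REVISION
Constraint 2 (U + Y = W) on D(U)={2,3} D(Y)={3,5,6} D(W)={2,3,4,5,6}: Y {3,5,6}->{3}; W {2,3,4,5,6}->{5,6} => REVISION
Constraint 3 (Y < W) on D(Y)={3} D(W)={5,6}: no change => not a revision
Constraint 4 (Y != U) on D(Y)={3} D(U)={2,3}: U {2,3}->{2} => REVISION
Total revisions = 3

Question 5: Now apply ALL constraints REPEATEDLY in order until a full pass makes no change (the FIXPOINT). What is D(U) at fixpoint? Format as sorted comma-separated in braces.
pass 0 (initial): D(U)={2,3,6}
pass 1: U {2,3,6}->{2}; W {2,3,4,5,6}->{5,6}; Y {2,3,5,6}->{3}
pass 2: W {5,6}->{5}
pass 3: no change
Fixpoint after 3 passes: D(U) = {2}

Answer: {2}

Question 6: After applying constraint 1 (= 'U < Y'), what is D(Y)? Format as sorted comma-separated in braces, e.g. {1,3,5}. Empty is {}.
Answer: {3,5,6}

Derivation:
Constraint 1 (U < Y) on D(U)={2,3,6} D(Y)={2,3,5,6}: U {2,3,6}->{2,3}; Y {2,3,5,6}->{3,5,6}
So after constraint 1: D(Y) = {3,5,6}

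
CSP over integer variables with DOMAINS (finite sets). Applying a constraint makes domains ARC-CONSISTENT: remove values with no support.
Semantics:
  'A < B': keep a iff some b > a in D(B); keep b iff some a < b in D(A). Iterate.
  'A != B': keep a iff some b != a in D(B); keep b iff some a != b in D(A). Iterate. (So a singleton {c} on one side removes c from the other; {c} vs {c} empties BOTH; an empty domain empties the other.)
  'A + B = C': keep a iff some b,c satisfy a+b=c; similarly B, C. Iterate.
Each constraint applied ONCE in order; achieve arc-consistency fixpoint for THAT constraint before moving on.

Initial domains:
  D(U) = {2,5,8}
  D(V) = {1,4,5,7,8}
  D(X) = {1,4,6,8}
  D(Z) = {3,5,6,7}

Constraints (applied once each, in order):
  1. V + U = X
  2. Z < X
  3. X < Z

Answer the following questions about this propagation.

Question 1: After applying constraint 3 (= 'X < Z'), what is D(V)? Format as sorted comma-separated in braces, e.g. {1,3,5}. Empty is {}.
Constraint 1 (V + U = X) on D(V)={1,4,5,7,8} D(U)={2,5,8} D(X)={1,4,6,8}: V {1,4,5,7,8}->{1,4}; U {2,5,8}->{2,5}; X {1,4,6,8}->{6}
Constraint 2 (Z < X) on D(Z)={3,5,6,7} D(X)={6}: Z {3,5,6,7}->{3,5}
Constraint 3 (X < Z) on D(X)={6} D(Z)={3,5}: X {6}->{}; Z {3,5}->{}
So after constraint 3: D(V) = {1,4}

Answer: {1,4}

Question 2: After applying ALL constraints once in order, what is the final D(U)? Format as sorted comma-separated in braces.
Constraint 1 (V + U = X) on D(V)={1,4,5,7,8} D(U)={2,5,8} D(X)={1,4,6,8}: V {1,4,5,7,8}->{1,4}; U {2,5,8}->{2,5}; X {1,4,6,8}->{6}
Constraint 2 (Z < X) on D(Z)={3,5,6,7} D(X)={6}: Z {3,5,6,7}->{3,5}
Constraint 3 (X < Z) on D(X)={6} D(Z)={3,5}: X {6}->{}; Z {3,5}->{}
So after all 3 constraints: D(U) = {2,5}

Answer: {2,5}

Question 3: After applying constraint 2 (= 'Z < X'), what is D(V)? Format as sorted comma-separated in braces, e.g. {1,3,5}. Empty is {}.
Constraint 1 (V + U = X) on D(V)={1,4,5,7,8} D(U)={2,5,8} D(X)={1,4,6,8}: V {1,4,5,7,8}->{1,4}; U {2,5,8}->{2,5}; X {1,4,6,8}->{6}
Constraint 2 (Z < X) on D(Z)={3,5,6,7} D(X)={6}: Z {3,5,6,7}->{3,5}
So after constraint 2: D(V) = {1,4}

Answer: {1,4}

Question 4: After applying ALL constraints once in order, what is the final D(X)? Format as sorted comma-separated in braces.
Constraint 1 (V + U = X) on D(V)={1,4,5,7,8} D(U)={2,5,8} D(X)={1,4,6,8}: V {1,4,5,7,8}->{1,4}; U {2,5,8}->{2,5}; X {1,4,6,8}->{6}
Constraint 2 (Z < X) on D(Z)={3,5,6,7} D(X)={6}: Z {3,5,6,7}->{3,5}
Constraint 3 (X < Z) on D(X)={6} D(Z)={3,5}: X {6}->{}; Z {3,5}->{}
So after all 3 constraints: D(X) = {}

Answer: {}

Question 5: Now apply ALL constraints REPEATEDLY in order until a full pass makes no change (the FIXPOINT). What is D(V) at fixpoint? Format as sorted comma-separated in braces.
Answer: {}

Derivation:
pass 0 (initial): D(V)={1,4,5,7,8}
pass 1: U {2,5,8}->{2,5}; V {1,4,5,7,8}->{1,4}; X {1,4,6,8}->{}; Z {3,5,6,7}->{}
pass 2: U {2,5}->{}; V {1,4}->{}
pass 3: no change
Fixpoint after 3 passes: D(V) = {}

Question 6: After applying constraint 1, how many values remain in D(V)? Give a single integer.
Constraint 1 (V + U = X) on D(V)={1,4,5,7,8} D(U)={2,5,8} D(X)={1,4,6,8}: V {1,4,5,7,8}->{1,4}; U {2,5,8}->{2,5}; X {1,4,6,8}->{6}
So after constraint 1: D(V)={1,4}, size = 2

Answer: 2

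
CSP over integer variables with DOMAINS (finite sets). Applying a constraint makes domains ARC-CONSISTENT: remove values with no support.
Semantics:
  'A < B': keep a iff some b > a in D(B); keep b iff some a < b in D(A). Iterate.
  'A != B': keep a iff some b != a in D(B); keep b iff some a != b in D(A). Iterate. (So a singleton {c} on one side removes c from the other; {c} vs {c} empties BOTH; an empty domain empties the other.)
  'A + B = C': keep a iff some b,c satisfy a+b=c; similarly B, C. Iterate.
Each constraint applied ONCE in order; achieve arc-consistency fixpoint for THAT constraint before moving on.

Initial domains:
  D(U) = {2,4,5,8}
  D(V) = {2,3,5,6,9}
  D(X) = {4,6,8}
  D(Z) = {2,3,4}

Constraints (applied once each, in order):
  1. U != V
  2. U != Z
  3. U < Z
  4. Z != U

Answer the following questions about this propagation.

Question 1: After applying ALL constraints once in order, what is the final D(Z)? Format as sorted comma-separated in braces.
Constraint 1 (U != V) on D(U)={2,4,5,8} D(V)={2,3,5,6,9}: no change
Constraint 2 (U != Z) on D(U)={2,4,5,8} D(Z)={2,3,4}: no change
Constraint 3 (U < Z) on D(U)={2,4,5,8} D(Z)={2,3,4}: U {2,4,5,8}->{2}; Z {2,3,4}->{3,4}
Constraint 4 (Z != U) on D(Z)={3,4} D(U)={2}: no change
So after all 4 constraints: D(Z) = {3,4}

Answer: {3,4}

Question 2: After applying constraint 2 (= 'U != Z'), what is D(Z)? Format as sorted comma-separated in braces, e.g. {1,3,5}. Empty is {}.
Constraint 1 (U != V) on D(U)={2,4,5,8} D(V)={2,3,5,6,9}: no change
Constraint 2 (U != Z) on D(U)={2,4,5,8} D(Z)={2,3,4}: no change
So after constraint 2: D(Z) = {2,3,4}

Answer: {2,3,4}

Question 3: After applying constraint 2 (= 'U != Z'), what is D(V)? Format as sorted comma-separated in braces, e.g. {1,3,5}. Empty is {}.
Constraint 1 (U != V) on D(U)={2,4,5,8} D(V)={2,3,5,6,9}: no change
Constraint 2 (U != Z) on D(U)={2,4,5,8} D(Z)={2,3,4}: no change
So after constraint 2: D(V) = {2,3,5,6,9}

Answer: {2,3,5,6,9}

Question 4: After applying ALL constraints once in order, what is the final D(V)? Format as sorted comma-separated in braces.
Constraint 1 (U != V) on D(U)={2,4,5,8} D(V)={2,3,5,6,9}: no change
Constraint 2 (U != Z) on D(U)={2,4,5,8} D(Z)={2,3,4}: no change
Constraint 3 (U < Z) on D(U)={2,4,5,8} D(Z)={2,3,4}: U {2,4,5,8}->{2}; Z {2,3,4}->{3,4}
Constraint 4 (Z != U) on D(Z)={3,4} D(U)={2}: no change
So after all 4 constraints: D(V) = {2,3,5,6,9}

Answer: {2,3,5,6,9}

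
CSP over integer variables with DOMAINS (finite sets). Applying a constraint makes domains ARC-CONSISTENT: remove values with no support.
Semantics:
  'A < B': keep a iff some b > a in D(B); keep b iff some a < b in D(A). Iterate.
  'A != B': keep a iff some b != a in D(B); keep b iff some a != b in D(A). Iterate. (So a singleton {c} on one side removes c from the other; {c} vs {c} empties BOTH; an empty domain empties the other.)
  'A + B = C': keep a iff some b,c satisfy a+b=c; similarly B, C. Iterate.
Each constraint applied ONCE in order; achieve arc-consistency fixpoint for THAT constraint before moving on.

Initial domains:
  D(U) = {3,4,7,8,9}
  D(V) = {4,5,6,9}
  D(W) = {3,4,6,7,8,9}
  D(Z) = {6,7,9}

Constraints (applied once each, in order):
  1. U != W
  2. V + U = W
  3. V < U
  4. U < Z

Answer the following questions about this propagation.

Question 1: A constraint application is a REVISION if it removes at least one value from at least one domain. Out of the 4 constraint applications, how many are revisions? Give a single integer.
Answer: 3

Derivation:
Constraint 1 (U != W) on D(U)={3,4,7,8,9} D(W)={3,4,6,7,8,9}: no change => not a revision
Constraint 2 (V + U = W) on D(V)={4,5,6,9} D(U)={3,4,7,8,9} D(W)={3,4,6,7,8,9}: V {4,5,6,9}->{4,5,6}; U {3,4,7,8,9}->{3,4}; W {3,4,6,7,8,9}->{7,8,9} => REVISION
Constraint 3 (V < U) on D(V)={4,5,6} D(U)={3,4}: V {4,5,6}->{}; U {3,4}->{} => REVISION
Constraint 4 (U < Z) on D(U)={} D(Z)={6,7,9}: Z {6,7,9}->{} => REVISION
Total revisions = 3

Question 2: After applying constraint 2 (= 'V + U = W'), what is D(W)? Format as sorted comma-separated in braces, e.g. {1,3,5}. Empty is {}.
Answer: {7,8,9}

Derivation:
Constraint 1 (U != W) on D(U)={3,4,7,8,9} D(W)={3,4,6,7,8,9}: no change
Constraint 2 (V + U = W) on D(V)={4,5,6,9} D(U)={3,4,7,8,9} D(W)={3,4,6,7,8,9}: V {4,5,6,9}->{4,5,6}; U {3,4,7,8,9}->{3,4}; W {3,4,6,7,8,9}->{7,8,9}
So after constraint 2: D(W) = {7,8,9}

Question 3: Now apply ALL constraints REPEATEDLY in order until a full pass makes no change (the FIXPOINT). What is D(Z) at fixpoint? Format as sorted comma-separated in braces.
pass 0 (initial): D(Z)={6,7,9}
pass 1: U {3,4,7,8,9}->{}; V {4,5,6,9}->{}; W {3,4,6,7,8,9}->{7,8,9}; Z {6,7,9}->{}
pass 2: W {7,8,9}->{}
pass 3: no change
Fixpoint after 3 passes: D(Z) = {}

Answer: {}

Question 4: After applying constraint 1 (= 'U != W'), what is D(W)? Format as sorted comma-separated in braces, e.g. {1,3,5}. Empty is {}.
Answer: {3,4,6,7,8,9}

Derivation:
Constraint 1 (U != W) on D(U)={3,4,7,8,9} D(W)={3,4,6,7,8,9}: no change
So after constraint 1: D(W) = {3,4,6,7,8,9}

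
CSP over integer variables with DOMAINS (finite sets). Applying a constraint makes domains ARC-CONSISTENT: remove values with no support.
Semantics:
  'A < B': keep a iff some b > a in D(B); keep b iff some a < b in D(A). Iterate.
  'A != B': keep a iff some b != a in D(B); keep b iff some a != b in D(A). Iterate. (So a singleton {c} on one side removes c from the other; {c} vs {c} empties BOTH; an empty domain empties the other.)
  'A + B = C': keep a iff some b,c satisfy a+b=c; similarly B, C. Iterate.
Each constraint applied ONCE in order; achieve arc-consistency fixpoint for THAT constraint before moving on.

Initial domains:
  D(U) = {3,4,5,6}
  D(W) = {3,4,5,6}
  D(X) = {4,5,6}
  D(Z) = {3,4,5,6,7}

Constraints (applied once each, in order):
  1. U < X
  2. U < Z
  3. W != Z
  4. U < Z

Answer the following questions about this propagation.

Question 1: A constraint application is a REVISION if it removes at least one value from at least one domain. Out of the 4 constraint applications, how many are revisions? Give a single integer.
Answer: 2

Derivation:
Constraint 1 (U < X) on D(U)={3,4,5,6} D(X)={4,5,6}: U {3,4,5,6}->{3,4,5} => REVISION
Constraint 2 (U < Z) on D(U)={3,4,5} D(Z)={3,4,5,6,7}: Z {3,4,5,6,7}->{4,5,6,7} => REVISION
Constraint 3 (W != Z) on D(W)={3,4,5,6} D(Z)={4,5,6,7}: no change => not a revision
Constraint 4 (U < Z) on D(U)={3,4,5} D(Z)={4,5,6,7}: no change => not a revision
Total revisions = 2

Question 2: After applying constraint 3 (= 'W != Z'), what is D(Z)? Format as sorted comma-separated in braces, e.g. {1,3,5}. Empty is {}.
Answer: {4,5,6,7}

Derivation:
Constraint 1 (U < X) on D(U)={3,4,5,6} D(X)={4,5,6}: U {3,4,5,6}->{3,4,5}
Constraint 2 (U < Z) on D(U)={3,4,5} D(Z)={3,4,5,6,7}: Z {3,4,5,6,7}->{4,5,6,7}
Constraint 3 (W != Z) on D(W)={3,4,5,6} D(Z)={4,5,6,7}: no change
So after constraint 3: D(Z) = {4,5,6,7}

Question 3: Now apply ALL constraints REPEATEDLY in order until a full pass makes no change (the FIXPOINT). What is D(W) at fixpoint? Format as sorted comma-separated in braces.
pass 0 (initial): D(W)={3,4,5,6}
pass 1: U {3,4,5,6}->{3,4,5}; Z {3,4,5,6,7}->{4,5,6,7}
pass 2: no change
Fixpoint after 2 passes: D(W) = {3,4,5,6}

Answer: {3,4,5,6}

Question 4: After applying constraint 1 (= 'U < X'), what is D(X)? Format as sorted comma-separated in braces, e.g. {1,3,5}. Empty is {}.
Answer: {4,5,6}

Derivation:
Constraint 1 (U < X) on D(U)={3,4,5,6} D(X)={4,5,6}: U {3,4,5,6}->{3,4,5}
So after constraint 1: D(X) = {4,5,6}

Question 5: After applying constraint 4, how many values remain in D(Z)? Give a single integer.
Answer: 4

Derivation:
Constraint 1 (U < X) on D(U)={3,4,5,6} D(X)={4,5,6}: U {3,4,5,6}->{3,4,5}
Constraint 2 (U < Z) on D(U)={3,4,5} D(Z)={3,4,5,6,7}: Z {3,4,5,6,7}->{4,5,6,7}
Constraint 3 (W != Z) on D(W)={3,4,5,6} D(Z)={4,5,6,7}: no change
Constraint 4 (U < Z) on D(U)={3,4,5} D(Z)={4,5,6,7}: no change
So after constraint 4: D(Z)={4,5,6,7}, size = 4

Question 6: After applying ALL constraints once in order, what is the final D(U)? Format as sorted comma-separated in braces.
Answer: {3,4,5}

Derivation:
Constraint 1 (U < X) on D(U)={3,4,5,6} D(X)={4,5,6}: U {3,4,5,6}->{3,4,5}
Constraint 2 (U < Z) on D(U)={3,4,5} D(Z)={3,4,5,6,7}: Z {3,4,5,6,7}->{4,5,6,7}
Constraint 3 (W != Z) on D(W)={3,4,5,6} D(Z)={4,5,6,7}: no change
Constraint 4 (U < Z) on D(U)={3,4,5} D(Z)={4,5,6,7}: no change
So after all 4 constraints: D(U) = {3,4,5}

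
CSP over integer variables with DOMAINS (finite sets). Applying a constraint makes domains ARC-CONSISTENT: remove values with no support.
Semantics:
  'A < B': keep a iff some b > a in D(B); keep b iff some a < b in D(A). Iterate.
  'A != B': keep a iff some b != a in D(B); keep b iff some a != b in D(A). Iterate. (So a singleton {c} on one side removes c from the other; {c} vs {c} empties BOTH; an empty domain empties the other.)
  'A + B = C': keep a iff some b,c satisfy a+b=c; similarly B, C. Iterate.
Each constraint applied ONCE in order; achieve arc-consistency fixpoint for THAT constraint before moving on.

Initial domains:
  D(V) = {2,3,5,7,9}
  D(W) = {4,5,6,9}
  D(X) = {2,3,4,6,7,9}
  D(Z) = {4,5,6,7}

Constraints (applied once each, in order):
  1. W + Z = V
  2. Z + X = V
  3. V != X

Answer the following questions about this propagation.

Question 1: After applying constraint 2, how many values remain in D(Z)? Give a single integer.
Constraint 1 (W + Z = V) on D(W)={4,5,6,9} D(Z)={4,5,6,7} D(V)={2,3,5,7,9}: W {4,5,6,9}->{4,5}; Z {4,5,6,7}->{4,5}; V {2,3,5,7,9}->{9}
Constraint 2 (Z + X = V) on D(Z)={4,5} D(X)={2,3,4,6,7,9} D(V)={9}: Z {4,5}->{5}; X {2,3,4,6,7,9}->{4}
So after constraint 2: D(Z)={5}, size = 1

Answer: 1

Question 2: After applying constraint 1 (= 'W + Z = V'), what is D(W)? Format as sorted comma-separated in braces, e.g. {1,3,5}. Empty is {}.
Constraint 1 (W + Z = V) on D(W)={4,5,6,9} D(Z)={4,5,6,7} D(V)={2,3,5,7,9}: W {4,5,6,9}->{4,5}; Z {4,5,6,7}->{4,5}; V {2,3,5,7,9}->{9}
So after constraint 1: D(W) = {4,5}

Answer: {4,5}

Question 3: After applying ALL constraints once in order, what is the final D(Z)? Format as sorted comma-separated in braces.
Constraint 1 (W + Z = V) on D(W)={4,5,6,9} D(Z)={4,5,6,7} D(V)={2,3,5,7,9}: W {4,5,6,9}->{4,5}; Z {4,5,6,7}->{4,5}; V {2,3,5,7,9}->{9}
Constraint 2 (Z + X = V) on D(Z)={4,5} D(X)={2,3,4,6,7,9} D(V)={9}: Z {4,5}->{5}; X {2,3,4,6,7,9}->{4}
Constraint 3 (V != X) on D(V)={9} D(X)={4}: no change
So after all 3 constraints: D(Z) = {5}

Answer: {5}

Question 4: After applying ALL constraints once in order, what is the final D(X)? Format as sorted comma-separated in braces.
Constraint 1 (W + Z = V) on D(W)={4,5,6,9} D(Z)={4,5,6,7} D(V)={2,3,5,7,9}: W {4,5,6,9}->{4,5}; Z {4,5,6,7}->{4,5}; V {2,3,5,7,9}->{9}
Constraint 2 (Z + X = V) on D(Z)={4,5} D(X)={2,3,4,6,7,9} D(V)={9}: Z {4,5}->{5}; X {2,3,4,6,7,9}->{4}
Constraint 3 (V != X) on D(V)={9} D(X)={4}: no change
So after all 3 constraints: D(X) = {4}

Answer: {4}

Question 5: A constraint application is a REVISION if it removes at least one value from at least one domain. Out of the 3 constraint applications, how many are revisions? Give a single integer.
Answer: 2

Derivation:
Constraint 1 (W + Z = V) on D(W)={4,5,6,9} D(Z)={4,5,6,7} D(V)={2,3,5,7,9}: W {4,5,6,9}->{4,5}; Z {4,5,6,7}->{4,5}; V {2,3,5,7,9}->{9} => REVISION
Constraint 2 (Z + X = V) on D(Z)={4,5} D(X)={2,3,4,6,7,9} D(V)={9}: Z {4,5}->{5}; X {2,3,4,6,7,9}->{4} => REVISION
Constraint 3 (V != X) on D(V)={9} D(X)={4}: no change => not a revision
Total revisions = 2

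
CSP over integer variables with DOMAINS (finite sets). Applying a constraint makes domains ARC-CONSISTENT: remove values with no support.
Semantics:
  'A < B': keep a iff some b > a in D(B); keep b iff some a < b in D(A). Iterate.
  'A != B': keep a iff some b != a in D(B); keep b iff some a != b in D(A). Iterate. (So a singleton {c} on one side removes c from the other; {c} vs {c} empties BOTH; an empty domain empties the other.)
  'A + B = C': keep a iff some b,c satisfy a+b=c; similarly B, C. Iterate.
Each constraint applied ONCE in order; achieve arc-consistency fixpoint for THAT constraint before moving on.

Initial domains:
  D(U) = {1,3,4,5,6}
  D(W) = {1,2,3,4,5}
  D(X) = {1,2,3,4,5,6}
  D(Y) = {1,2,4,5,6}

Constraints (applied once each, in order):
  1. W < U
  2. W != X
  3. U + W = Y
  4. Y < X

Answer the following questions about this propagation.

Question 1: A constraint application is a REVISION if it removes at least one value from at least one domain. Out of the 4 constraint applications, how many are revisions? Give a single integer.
Constraint 1 (W < U) on D(W)={1,2,3,4,5} D(U)={1,3,4,5,6}: U {1,3,4,5,6}->{3,4,5,6} => REVISION
Constraint 2 (W != X) on D(W)={1,2,3,4,5} D(X)={1,2,3,4,5,6}: no change => not a revision
Constraint 3 (U + W = Y) on D(U)={3,4,5,6} D(W)={1,2,3,4,5} D(Y)={1,2,4,5,6}: U {3,4,5,6}->{3,4,5}; W {1,2,3,4,5}->{1,2,3}; Y {1,2,4,5,6}->{4,5,6} => REVISION
Constraint 4 (Y < X) on D(Y)={4,5,6} D(X)={1,2,3,4,5,6}: Y {4,5,6}->{4,5}; X {1,2,3,4,5,6}->{5,6} => REVISION
Total revisions = 3

Answer: 3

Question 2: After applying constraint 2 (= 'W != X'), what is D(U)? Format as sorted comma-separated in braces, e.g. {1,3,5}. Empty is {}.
Answer: {3,4,5,6}

Derivation:
Constraint 1 (W < U) on D(W)={1,2,3,4,5} D(U)={1,3,4,5,6}: U {1,3,4,5,6}->{3,4,5,6}
Constraint 2 (W != X) on D(W)={1,2,3,4,5} D(X)={1,2,3,4,5,6}: no change
So after constraint 2: D(U) = {3,4,5,6}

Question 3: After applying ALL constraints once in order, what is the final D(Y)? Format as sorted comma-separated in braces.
Constraint 1 (W < U) on D(W)={1,2,3,4,5} D(U)={1,3,4,5,6}: U {1,3,4,5,6}->{3,4,5,6}
Constraint 2 (W != X) on D(W)={1,2,3,4,5} D(X)={1,2,3,4,5,6}: no change
Constraint 3 (U + W = Y) on D(U)={3,4,5,6} D(W)={1,2,3,4,5} D(Y)={1,2,4,5,6}: U {3,4,5,6}->{3,4,5}; W {1,2,3,4,5}->{1,2,3}; Y {1,2,4,5,6}->{4,5,6}
Constraint 4 (Y < X) on D(Y)={4,5,6} D(X)={1,2,3,4,5,6}: Y {4,5,6}->{4,5}; X {1,2,3,4,5,6}->{5,6}
So after all 4 constraints: D(Y) = {4,5}

Answer: {4,5}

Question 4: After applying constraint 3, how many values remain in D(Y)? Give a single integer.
Constraint 1 (W < U) on D(W)={1,2,3,4,5} D(U)={1,3,4,5,6}: U {1,3,4,5,6}->{3,4,5,6}
Constraint 2 (W != X) on D(W)={1,2,3,4,5} D(X)={1,2,3,4,5,6}: no change
Constraint 3 (U + W = Y) on D(U)={3,4,5,6} D(W)={1,2,3,4,5} D(Y)={1,2,4,5,6}: U {3,4,5,6}->{3,4,5}; W {1,2,3,4,5}->{1,2,3}; Y {1,2,4,5,6}->{4,5,6}
So after constraint 3: D(Y)={4,5,6}, size = 3

Answer: 3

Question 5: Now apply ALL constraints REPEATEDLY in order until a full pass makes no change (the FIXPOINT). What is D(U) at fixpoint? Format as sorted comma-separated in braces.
pass 0 (initial): D(U)={1,3,4,5,6}
pass 1: U {1,3,4,5,6}->{3,4,5}; W {1,2,3,4,5}->{1,2,3}; X {1,2,3,4,5,6}->{5,6}; Y {1,2,4,5,6}->{4,5}
pass 2: U {3,4,5}->{3,4}; W {1,2,3}->{1,2}
pass 3: no change
Fixpoint after 3 passes: D(U) = {3,4}

Answer: {3,4}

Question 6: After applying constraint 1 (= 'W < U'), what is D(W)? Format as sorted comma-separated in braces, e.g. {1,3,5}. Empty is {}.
Constraint 1 (W < U) on D(W)={1,2,3,4,5} D(U)={1,3,4,5,6}: U {1,3,4,5,6}->{3,4,5,6}
So after constraint 1: D(W) = {1,2,3,4,5}

Answer: {1,2,3,4,5}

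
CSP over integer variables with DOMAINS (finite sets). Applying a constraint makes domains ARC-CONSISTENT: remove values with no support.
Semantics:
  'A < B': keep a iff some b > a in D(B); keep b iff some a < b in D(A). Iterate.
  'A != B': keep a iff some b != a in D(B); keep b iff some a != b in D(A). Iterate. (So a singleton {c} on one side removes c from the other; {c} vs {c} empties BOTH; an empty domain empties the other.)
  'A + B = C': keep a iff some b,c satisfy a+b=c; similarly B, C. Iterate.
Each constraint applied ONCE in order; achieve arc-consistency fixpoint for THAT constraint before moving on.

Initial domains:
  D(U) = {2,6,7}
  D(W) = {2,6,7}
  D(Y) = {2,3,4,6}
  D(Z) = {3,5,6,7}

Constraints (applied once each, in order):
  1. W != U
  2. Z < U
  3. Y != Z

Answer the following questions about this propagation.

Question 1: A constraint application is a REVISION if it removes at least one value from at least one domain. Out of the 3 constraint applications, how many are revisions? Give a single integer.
Constraint 1 (W != U) on D(W)={2,6,7} D(U)={2,6,7}: no change => not a revision
Constraint 2 (Z < U) on D(Z)={3,5,6,7} D(U)={2,6,7}: Z {3,5,6,7}->{3,5,6}; U {2,6,7}->{6,7} => REVISION
Constraint 3 (Y != Z) on D(Y)={2,3,4,6} D(Z)={3,5,6}: no change => not a revision
Total revisions = 1

Answer: 1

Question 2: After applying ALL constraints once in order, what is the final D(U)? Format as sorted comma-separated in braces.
Constraint 1 (W != U) on D(W)={2,6,7} D(U)={2,6,7}: no change
Constraint 2 (Z < U) on D(Z)={3,5,6,7} D(U)={2,6,7}: Z {3,5,6,7}->{3,5,6}; U {2,6,7}->{6,7}
Constraint 3 (Y != Z) on D(Y)={2,3,4,6} D(Z)={3,5,6}: no change
So after all 3 constraints: D(U) = {6,7}

Answer: {6,7}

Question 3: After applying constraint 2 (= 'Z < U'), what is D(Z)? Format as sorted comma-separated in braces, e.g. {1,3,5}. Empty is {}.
Constraint 1 (W != U) on D(W)={2,6,7} D(U)={2,6,7}: no change
Constraint 2 (Z < U) on D(Z)={3,5,6,7} D(U)={2,6,7}: Z {3,5,6,7}->{3,5,6}; U {2,6,7}->{6,7}
So after constraint 2: D(Z) = {3,5,6}

Answer: {3,5,6}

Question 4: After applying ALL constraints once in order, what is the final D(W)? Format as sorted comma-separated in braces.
Constraint 1 (W != U) on D(W)={2,6,7} D(U)={2,6,7}: no change
Constraint 2 (Z < U) on D(Z)={3,5,6,7} D(U)={2,6,7}: Z {3,5,6,7}->{3,5,6}; U {2,6,7}->{6,7}
Constraint 3 (Y != Z) on D(Y)={2,3,4,6} D(Z)={3,5,6}: no change
So after all 3 constraints: D(W) = {2,6,7}

Answer: {2,6,7}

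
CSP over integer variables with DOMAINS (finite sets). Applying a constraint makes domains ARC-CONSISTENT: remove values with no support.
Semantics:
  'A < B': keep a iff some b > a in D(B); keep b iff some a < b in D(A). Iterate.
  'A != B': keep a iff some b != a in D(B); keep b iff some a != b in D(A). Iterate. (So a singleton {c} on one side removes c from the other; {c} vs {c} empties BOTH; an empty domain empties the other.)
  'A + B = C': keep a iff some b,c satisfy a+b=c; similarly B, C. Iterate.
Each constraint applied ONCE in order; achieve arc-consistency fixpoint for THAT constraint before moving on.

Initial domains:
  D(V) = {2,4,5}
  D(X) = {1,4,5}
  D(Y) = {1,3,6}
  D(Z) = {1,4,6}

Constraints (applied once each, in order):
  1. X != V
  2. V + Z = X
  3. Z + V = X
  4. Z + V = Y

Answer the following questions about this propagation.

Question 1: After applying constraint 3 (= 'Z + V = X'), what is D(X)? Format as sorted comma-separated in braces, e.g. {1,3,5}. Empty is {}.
Answer: {5}

Derivation:
Constraint 1 (X != V) on D(X)={1,4,5} D(V)={2,4,5}: no change
Constraint 2 (V + Z = X) on D(V)={2,4,5} D(Z)={1,4,6} D(X)={1,4,5}: V {2,4,5}->{4}; Z {1,4,6}->{1}; X {1,4,5}->{5}
Constraint 3 (Z + V = X) on D(Z)={1} D(V)={4} D(X)={5}: no change
So after constraint 3: D(X) = {5}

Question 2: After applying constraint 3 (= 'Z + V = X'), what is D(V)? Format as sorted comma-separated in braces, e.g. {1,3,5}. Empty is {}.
Constraint 1 (X != V) on D(X)={1,4,5} D(V)={2,4,5}: no change
Constraint 2 (V + Z = X) on D(V)={2,4,5} D(Z)={1,4,6} D(X)={1,4,5}: V {2,4,5}->{4}; Z {1,4,6}->{1}; X {1,4,5}->{5}
Constraint 3 (Z + V = X) on D(Z)={1} D(V)={4} D(X)={5}: no change
So after constraint 3: D(V) = {4}

Answer: {4}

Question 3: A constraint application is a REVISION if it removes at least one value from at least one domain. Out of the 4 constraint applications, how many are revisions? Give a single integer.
Constraint 1 (X != V) on D(X)={1,4,5} D(V)={2,4,5}: no change => not a revision
Constraint 2 (V + Z = X) on D(V)={2,4,5} D(Z)={1,4,6} D(X)={1,4,5}: V {2,4,5}->{4}; Z {1,4,6}->{1}; X {1,4,5}->{5} => REVISION
Constraint 3 (Z + V = X) on D(Z)={1} D(V)={4} D(X)={5}: no change => not a revision
Constraint 4 (Z + V = Y) on D(Z)={1} D(V)={4} D(Y)={1,3,6}: Z {1}->{}; V {4}->{}; Y {1,3,6}->{} => REVISION
Total revisions = 2

Answer: 2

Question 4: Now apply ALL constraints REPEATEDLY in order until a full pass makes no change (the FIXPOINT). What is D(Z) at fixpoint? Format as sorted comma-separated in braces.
Answer: {}

Derivation:
pass 0 (initial): D(Z)={1,4,6}
pass 1: V {2,4,5}->{}; X {1,4,5}->{5}; Y {1,3,6}->{}; Z {1,4,6}->{}
pass 2: X {5}->{}
pass 3: no change
Fixpoint after 3 passes: D(Z) = {}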